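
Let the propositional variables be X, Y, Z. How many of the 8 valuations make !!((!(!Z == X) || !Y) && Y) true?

2

Initial set: {!!((!(!Z == X) || !Y) && Y)}.
!!((!(!Z == X) || !Y) && Y): drop double negation, giving ((!(!Z == X) || !Y) && Y).
((!(!Z == X) || !Y) && Y): α-rule — add (!(!Z == X) || !Y), Y.
(!(!Z == X) || !Y): β-rule — branch into !(!Z == X)  //  !Y.
  branch 1 (add !(!Z == X)):
    !(!Z == X): β-rule — branch into !Z, !X  //  !!Z, X.
      branch 1.1 (add !Z, !X):
        ○ open, literals {X=0, Y=1, Z=0}.
      branch 1.2 (add !!Z, X):
        ○ open, literals {X=1, Y=1, Z=1}.
  branch 2 (add !Y):
    × closes — contains both Y and !Y.
1 branch closed, 2 open.
Each open branch fixes some atoms; the unmentioned ones are free. Counting distinct full assignments: branch {X=0, Y=1, Z=0} (none free) contributes 1 new; branch {X=1, Y=1, Z=1} (none free) contributes 1 new. Total: 2.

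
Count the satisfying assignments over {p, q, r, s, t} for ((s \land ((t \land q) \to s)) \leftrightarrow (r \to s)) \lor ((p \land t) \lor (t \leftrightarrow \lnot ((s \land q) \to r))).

30

Initial set: {T (((s \land ((t \land q) \to s)) \leftrightarrow (r \to s)) \lor ((p \land t) \lor (t \leftrightarrow \lnot ((s \land q) \to r))))}.
T (((s \land ((t \land q) \to s)) \leftrightarrow (r \to s)) \lor ((p \land t) \lor (t \leftrightarrow \lnot ((s \land q) \to r)))): β-rule — branch into T ((s \land ((t \land q) \to s)) \leftrightarrow (r \to s))  //  T ((p \land t) \lor (t \leftrightarrow \lnot ((s \land q) \to r))).
  branch 1 (add T ((s \land ((t \land q) \to s)) \leftrightarrow (r \to s))):
    T ((s \land ((t \land q) \to s)) \leftrightarrow (r \to s)): β-rule — branch into T (s \land ((t \land q) \to s)), T (r \to s)  //  F (s \land ((t \land q) \to s)), F (r \to s).
      branch 1.1 (add T (s \land ((t \land q) \to s)), T (r \to s)):
        T (s \land ((t \land q) \to s)): α-rule — add T s, T ((t \land q) \to s).
        T (r \to s): β-rule — branch into F r  //  T s.
          branch 1.1.1 (add F r):
            T ((t \land q) \to s): β-rule — branch into F (t \land q)  //  T s.
              branch 1.1.1.1 (add F (t \land q)):
                F (t \land q): β-rule — branch into F t  //  F q.
                  branch 1.1.1.1.1 (add F t):
                    ○ open, literals {r=F, s=T, t=F}.
                  branch 1.1.1.1.2 (add F q):
                    ○ open, literals {q=F, r=F, s=T}.
              branch 1.1.1.2 (add T s):
                ○ open, literals {r=F, s=T}.
          branch 1.1.2 (add T s):
            T ((t \land q) \to s): β-rule — branch into F (t \land q)  //  T s.
              branch 1.1.2.1 (add F (t \land q)):
                F (t \land q): β-rule — branch into F t  //  F q.
                  branch 1.1.2.1.1 (add F t):
                    ○ open, literals {s=T, t=F}.
                  branch 1.1.2.1.2 (add F q):
                    ○ open, literals {q=F, s=T}.
              branch 1.1.2.2 (add T s):
                ○ open, literals {s=T}.
      branch 1.2 (add F (s \land ((t \land q) \to s)), F (r \to s)):
        F (r \to s): α-rule — add T r, F s.
        F (s \land ((t \land q) \to s)): β-rule — branch into F s  //  F ((t \land q) \to s).
          branch 1.2.1 (add F s):
            ○ open, literals {r=T, s=F}.
          branch 1.2.2 (add F ((t \land q) \to s)):
            F ((t \land q) \to s): α-rule — add T (t \land q), F s.
            T (t \land q): α-rule — add T t, T q.
            ○ open, literals {q=T, r=T, s=F, t=T}.
  branch 2 (add T ((p \land t) \lor (t \leftrightarrow \lnot ((s \land q) \to r)))):
    T ((p \land t) \lor (t \leftrightarrow \lnot ((s \land q) \to r))): β-rule — branch into T (p \land t)  //  T (t \leftrightarrow \lnot ((s \land q) \to r)).
      branch 2.1 (add T (p \land t)):
        T (p \land t): α-rule — add T p, T t.
        ○ open, literals {p=T, t=T}.
      branch 2.2 (add T (t \leftrightarrow \lnot ((s \land q) \to r))):
        T (t \leftrightarrow \lnot ((s \land q) \to r)): β-rule — branch into T t, T \lnot ((s \land q) \to r)  //  F t, F \lnot ((s \land q) \to r).
          branch 2.2.1 (add T t, T \lnot ((s \land q) \to r)):
            T \lnot ((s \land q) \to r): α-rule — add T (s \land q), F r.
            T (s \land q): α-rule — add T s, T q.
            ○ open, literals {q=T, r=F, s=T, t=T}.
          branch 2.2.2 (add F t, F \lnot ((s \land q) \to r)):
            F \lnot ((s \land q) \to r): β-rule — branch into F (s \land q)  //  T r.
              branch 2.2.2.1 (add F (s \land q)):
                F (s \land q): β-rule — branch into F s  //  F q.
                  branch 2.2.2.1.1 (add F s):
                    ○ open, literals {s=F, t=F}.
                  branch 2.2.2.1.2 (add F q):
                    ○ open, literals {q=F, t=F}.
              branch 2.2.2.2 (add T r):
                ○ open, literals {r=T, t=F}.
0 branches closed, 13 open.
Each open branch fixes some atoms; the unmentioned ones are free. Counting distinct full assignments: branch {r=F, s=T, t=F} (p, q) contributes 4 new; branch {q=F, r=F, s=T} (p, t) contributes 2 new; branch {r=F, s=T} (p, q, t) contributes 2 new; branch {s=T, t=F} (p, q, r) contributes 4 new; branch {q=F, s=T} (p, r, t) contributes 2 new; branch {s=T} (p, q, r, t) contributes 2 new; branch {r=T, s=F} (p, q, t) contributes 8 new; branch {q=T, r=T, s=F, t=T} (p) contributes 0 new; branch {p=T, t=T} (q, r, s) contributes 2 new; branch {q=T, r=F, s=T, t=T} (p) contributes 0 new; branch {s=F, t=F} (p, q, r) contributes 4 new; branch {q=F, t=F} (p, r, s) contributes 0 new; branch {r=T, t=F} (p, q, s) contributes 0 new. Total: 30.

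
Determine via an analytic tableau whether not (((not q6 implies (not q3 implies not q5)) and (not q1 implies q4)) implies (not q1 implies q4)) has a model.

Initial set: {not (((not q6 implies (not q3 implies not q5)) and (not q1 implies q4)) implies (not q1 implies q4))}.
not (((not q6 implies (not q3 implies not q5)) and (not q1 implies q4)) implies (not q1 implies q4)): α-rule — add ((not q6 implies (not q3 implies not q5)) and (not q1 implies q4)), not (not q1 implies q4).
((not q6 implies (not q3 implies not q5)) and (not q1 implies q4)): α-rule — add (not q6 implies (not q3 implies not q5)), (not q1 implies q4).
not (not q1 implies q4): α-rule — add not q1, not q4.
(not q6 implies (not q3 implies not q5)): β-rule — branch into not not q6  //  (not q3 implies not q5).
  branch 1 (add not not q6):
    (not q1 implies q4): β-rule — branch into not not q1  //  q4.
      branch 1.1 (add not not q1):
        × closes — contains both q1 and not q1.
      branch 1.2 (add q4):
        × closes — contains both q4 and not q4.
  branch 2 (add (not q3 implies not q5)):
    (not q1 implies q4): β-rule — branch into not not q1  //  q4.
      branch 2.1 (add not not q1):
        × closes — contains both q1 and not q1.
      branch 2.2 (add q4):
        × closes — contains both q4 and not q4.
All 4 branches close.
Every branch closed; the formula is unsatisfiable.

Unsatisfiable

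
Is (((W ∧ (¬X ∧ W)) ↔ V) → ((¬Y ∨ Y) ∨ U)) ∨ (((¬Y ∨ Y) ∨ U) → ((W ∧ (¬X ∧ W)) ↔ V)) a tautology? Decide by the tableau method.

Assume the negation and expand:
Initial set: {F ((((W ∧ (¬X ∧ W)) ↔ V) → ((¬Y ∨ Y) ∨ U)) ∨ (((¬Y ∨ Y) ∨ U) → ((W ∧ (¬X ∧ W)) ↔ V)))}.
F ((((W ∧ (¬X ∧ W)) ↔ V) → ((¬Y ∨ Y) ∨ U)) ∨ (((¬Y ∨ Y) ∨ U) → ((W ∧ (¬X ∧ W)) ↔ V))): α-rule — add F (((W ∧ (¬X ∧ W)) ↔ V) → ((¬Y ∨ Y) ∨ U)), F (((¬Y ∨ Y) ∨ U) → ((W ∧ (¬X ∧ W)) ↔ V)).
F (((W ∧ (¬X ∧ W)) ↔ V) → ((¬Y ∨ Y) ∨ U)): α-rule — add T ((W ∧ (¬X ∧ W)) ↔ V), F ((¬Y ∨ Y) ∨ U).
F (((¬Y ∨ Y) ∨ U) → ((W ∧ (¬X ∧ W)) ↔ V)): α-rule — add T ((¬Y ∨ Y) ∨ U), F ((W ∧ (¬X ∧ W)) ↔ V).
F ((¬Y ∨ Y) ∨ U): α-rule — add F (¬Y ∨ Y), F U.
F (¬Y ∨ Y): α-rule — add F ¬Y, F Y.
× closes — contains both Y and ¬Y.
All 1 branch closes.
Every branch closed, so the negation is unsatisfiable and the formula is valid.

Valid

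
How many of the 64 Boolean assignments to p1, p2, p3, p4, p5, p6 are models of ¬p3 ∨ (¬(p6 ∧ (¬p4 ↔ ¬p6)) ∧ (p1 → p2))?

Initial set: {(¬p3 ∨ (¬(p6 ∧ (¬p4 ↔ ¬p6)) ∧ (p1 → p2)))}.
(¬p3 ∨ (¬(p6 ∧ (¬p4 ↔ ¬p6)) ∧ (p1 → p2))): β-rule — branch into ¬p3  //  (¬(p6 ∧ (¬p4 ↔ ¬p6)) ∧ (p1 → p2)).
  branch 1 (add ¬p3):
    ○ open, literals {p3=false}.
  branch 2 (add (¬(p6 ∧ (¬p4 ↔ ¬p6)) ∧ (p1 → p2))):
    (¬(p6 ∧ (¬p4 ↔ ¬p6)) ∧ (p1 → p2)): α-rule — add ¬(p6 ∧ (¬p4 ↔ ¬p6)), (p1 → p2).
    ¬(p6 ∧ (¬p4 ↔ ¬p6)): β-rule — branch into ¬p6  //  ¬(¬p4 ↔ ¬p6).
      branch 2.1 (add ¬p6):
        (p1 → p2): β-rule — branch into ¬p1  //  p2.
          branch 2.1.1 (add ¬p1):
            ○ open, literals {p1=false, p6=false}.
          branch 2.1.2 (add p2):
            ○ open, literals {p2=true, p6=false}.
      branch 2.2 (add ¬(¬p4 ↔ ¬p6)):
        (p1 → p2): β-rule — branch into ¬p1  //  p2.
          branch 2.2.1 (add ¬p1):
            ¬(¬p4 ↔ ¬p6): β-rule — branch into ¬p4, ¬¬p6  //  ¬¬p4, ¬p6.
              branch 2.2.1.1 (add ¬p4, ¬¬p6):
                ○ open, literals {p1=false, p4=false, p6=true}.
              branch 2.2.1.2 (add ¬¬p4, ¬p6):
                ○ open, literals {p1=false, p4=true, p6=false}.
          branch 2.2.2 (add p2):
            ¬(¬p4 ↔ ¬p6): β-rule — branch into ¬p4, ¬¬p6  //  ¬¬p4, ¬p6.
              branch 2.2.2.1 (add ¬p4, ¬¬p6):
                ○ open, literals {p2=true, p4=false, p6=true}.
              branch 2.2.2.2 (add ¬¬p4, ¬p6):
                ○ open, literals {p2=true, p4=true, p6=false}.
0 branches closed, 7 open.
Each open branch fixes some atoms; the unmentioned ones are free. Counting distinct full assignments: branch {p3=false} (p1, p2, p4, p5, p6) contributes 32 new; branch {p1=false, p6=false} (p2, p3, p4, p5) contributes 8 new; branch {p2=true, p6=false} (p1, p3, p4, p5) contributes 4 new; branch {p1=false, p4=false, p6=true} (p2, p3, p5) contributes 4 new; branch {p1=false, p4=true, p6=false} (p2, p3, p5) contributes 0 new; branch {p2=true, p4=false, p6=true} (p1, p3, p5) contributes 2 new; branch {p2=true, p4=true, p6=false} (p1, p3, p5) contributes 0 new. Total: 50.

50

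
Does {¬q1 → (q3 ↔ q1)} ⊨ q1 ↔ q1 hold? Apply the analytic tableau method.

Yes

Initial set: {(¬q1 → (q3 ↔ q1)); ¬(q1 ↔ q1)}.
(¬q1 → (q3 ↔ q1)): β-rule — branch into ¬¬q1  //  (q3 ↔ q1).
  branch 1 (add ¬¬q1):
    ¬(q1 ↔ q1): β-rule — branch into q1, ¬q1  //  ¬q1, q1.
      branch 1.1 (add q1, ¬q1):
        × closes — contains both q1 and ¬q1.
      branch 1.2 (add ¬q1, q1):
        × closes — contains both q1 and ¬q1.
  branch 2 (add (q3 ↔ q1)):
    ¬(q1 ↔ q1): β-rule — branch into q1, ¬q1  //  ¬q1, q1.
      branch 2.1 (add q1, ¬q1):
        × closes — contains both q1 and ¬q1.
      branch 2.2 (add ¬q1, q1):
        × closes — contains both q1 and ¬q1.
All 4 branches close.
Every branch closed, so the premises entail the conclusion.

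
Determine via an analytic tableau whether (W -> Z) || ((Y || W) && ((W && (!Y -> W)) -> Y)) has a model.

Satisfiable

Initial set: {((W -> Z) || ((Y || W) && ((W && (!Y -> W)) -> Y)))}.
((W -> Z) || ((Y || W) && ((W && (!Y -> W)) -> Y))): β-rule — branch into (W -> Z)  //  ((Y || W) && ((W && (!Y -> W)) -> Y)).
  branch 1 (add (W -> Z)):
    (W -> Z): β-rule — branch into !W  //  Z.
      branch 1.1 (add !W):
        ○ open, literals {W=0}.
      branch 1.2 (add Z):
        ○ open, literals {Z=1}.
  branch 2 (add ((Y || W) && ((W && (!Y -> W)) -> Y))):
    ((Y || W) && ((W && (!Y -> W)) -> Y)): α-rule — add (Y || W), ((W && (!Y -> W)) -> Y).
    (Y || W): β-rule — branch into Y  //  W.
      branch 2.1 (add Y):
        ((W && (!Y -> W)) -> Y): β-rule — branch into !(W && (!Y -> W))  //  Y.
          branch 2.1.1 (add !(W && (!Y -> W))):
            !(W && (!Y -> W)): β-rule — branch into !W  //  !(!Y -> W).
              branch 2.1.1.1 (add !W):
                ○ open, literals {W=0, Y=1}.
              branch 2.1.1.2 (add !(!Y -> W)):
                !(!Y -> W): α-rule — add !Y, !W.
                × closes — contains both Y and !Y.
          branch 2.1.2 (add Y):
            ○ open, literals {Y=1}.
      branch 2.2 (add W):
        ((W && (!Y -> W)) -> Y): β-rule — branch into !(W && (!Y -> W))  //  Y.
          branch 2.2.1 (add !(W && (!Y -> W))):
            !(W && (!Y -> W)): β-rule — branch into !W  //  !(!Y -> W).
              branch 2.2.1.1 (add !W):
                × closes — contains both W and !W.
              branch 2.2.1.2 (add !(!Y -> W)):
                !(!Y -> W): α-rule — add !Y, !W.
                × closes — contains both W and !W.
          branch 2.2.2 (add Y):
            ○ open, literals {W=1, Y=1}.
3 branches closed, 5 open.
An open branch gives a satisfying assignment: W=0.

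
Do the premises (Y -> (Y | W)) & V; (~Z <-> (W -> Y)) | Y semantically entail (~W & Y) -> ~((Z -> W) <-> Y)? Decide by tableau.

No

Initial set: {((Y -> (Y | W)) & V); ((~Z <-> (W -> Y)) | Y); ~((~W & Y) -> ~((Z -> W) <-> Y))}.
((Y -> (Y | W)) & V): α-rule — add (Y -> (Y | W)), V.
~((~W & Y) -> ~((Z -> W) <-> Y)): α-rule — add (~W & Y), ~~((Z -> W) <-> Y).
(~W & Y): α-rule — add ~W, Y.
((~Z <-> (W -> Y)) | Y): β-rule — branch into (~Z <-> (W -> Y))  //  Y.
  branch 1 (add (~Z <-> (W -> Y))):
    (Y -> (Y | W)): β-rule — branch into ~Y  //  (Y | W).
      branch 1.1 (add ~Y):
        × closes — contains both Y and ~Y.
      branch 1.2 (add (Y | W)):
        ~~((Z -> W) <-> Y): β-rule — branch into (Z -> W), Y  //  ~(Z -> W), ~Y.
          branch 1.2.1 (add (Z -> W), Y):
            (~Z <-> (W -> Y)): β-rule — branch into ~Z, (W -> Y)  //  ~~Z, ~(W -> Y).
              branch 1.2.1.1 (add ~Z, (W -> Y)):
                (Y | W): β-rule — branch into Y  //  W.
                  branch 1.2.1.1.1 (add Y):
                    (Z -> W): β-rule — branch into ~Z  //  W.
                      branch 1.2.1.1.1.1 (add ~Z):
                        (W -> Y): β-rule — branch into ~W  //  Y.
                          branch 1.2.1.1.1.1.1 (add ~W):
                            ○ open, literals {V=true, W=false, Y=true, Z=false}.
                          branch 1.2.1.1.1.1.2 (add Y):
                            ○ open, literals {V=true, W=false, Y=true, Z=false}.
                      branch 1.2.1.1.1.2 (add W):
                        × closes — contains both W and ~W.
                  branch 1.2.1.1.2 (add W):
                    × closes — contains both W and ~W.
              branch 1.2.1.2 (add ~~Z, ~(W -> Y)):
                ~(W -> Y): α-rule — add W, ~Y.
                × closes — contains both W and ~W.
          branch 1.2.2 (add ~(Z -> W), ~Y):
            × closes — contains both Y and ~Y.
  branch 2 (add Y):
    (Y -> (Y | W)): β-rule — branch into ~Y  //  (Y | W).
      branch 2.1 (add ~Y):
        × closes — contains both Y and ~Y.
      branch 2.2 (add (Y | W)):
        ~~((Z -> W) <-> Y): β-rule — branch into (Z -> W), Y  //  ~(Z -> W), ~Y.
          branch 2.2.1 (add (Z -> W), Y):
            (Y | W): β-rule — branch into Y  //  W.
              branch 2.2.1.1 (add Y):
                (Z -> W): β-rule — branch into ~Z  //  W.
                  branch 2.2.1.1.1 (add ~Z):
                    ○ open, literals {V=true, W=false, Y=true, Z=false}.
                  branch 2.2.1.1.2 (add W):
                    × closes — contains both W and ~W.
              branch 2.2.1.2 (add W):
                × closes — contains both W and ~W.
          branch 2.2.2 (add ~(Z -> W), ~Y):
            × closes — contains both Y and ~Y.
9 branches closed, 3 open.
An open branch gives a countermodel: V=true, W=false, Y=true, Z=false (unmentioned atoms arbitrary); the premises hold there but the conclusion fails.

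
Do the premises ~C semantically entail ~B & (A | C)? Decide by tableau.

Initial set: {~C; ~(~B & (A | C))}.
~(~B & (A | C)): β-rule — branch into ~~B  //  ~(A | C).
  branch 1 (add ~~B):
    ○ open, literals {B=1, C=0}.
  branch 2 (add ~(A | C)):
    ~(A | C): α-rule — add ~A, ~C.
    ○ open, literals {A=0, C=0}.
0 branches closed, 2 open.
An open branch gives a countermodel: B=1, C=0 (unmentioned atoms arbitrary); the premises hold there but the conclusion fails.

No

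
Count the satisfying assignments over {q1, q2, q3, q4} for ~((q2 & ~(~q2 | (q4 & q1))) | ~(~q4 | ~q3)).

Initial set: {~((q2 & ~(~q2 | (q4 & q1))) | ~(~q4 | ~q3))}.
~((q2 & ~(~q2 | (q4 & q1))) | ~(~q4 | ~q3)): α-rule — add ~(q2 & ~(~q2 | (q4 & q1))), ~~(~q4 | ~q3).
~(q2 & ~(~q2 | (q4 & q1))): β-rule — branch into ~q2  //  ~~(~q2 | (q4 & q1)).
  branch 1 (add ~q2):
    ~~(~q4 | ~q3): β-rule — branch into ~q4  //  ~q3.
      branch 1.1 (add ~q4):
        ○ open, literals {q2=0, q4=0}.
      branch 1.2 (add ~q3):
        ○ open, literals {q2=0, q3=0}.
  branch 2 (add ~~(~q2 | (q4 & q1))):
    ~~(~q4 | ~q3): β-rule — branch into ~q4  //  ~q3.
      branch 2.1 (add ~q4):
        ~~(~q2 | (q4 & q1)): β-rule — branch into ~q2  //  (q4 & q1).
          branch 2.1.1 (add ~q2):
            ○ open, literals {q2=0, q4=0}.
          branch 2.1.2 (add (q4 & q1)):
            (q4 & q1): α-rule — add q4, q1.
            × closes — contains both q4 and ~q4.
      branch 2.2 (add ~q3):
        ~~(~q2 | (q4 & q1)): β-rule — branch into ~q2  //  (q4 & q1).
          branch 2.2.1 (add ~q2):
            ○ open, literals {q2=0, q3=0}.
          branch 2.2.2 (add (q4 & q1)):
            (q4 & q1): α-rule — add q4, q1.
            ○ open, literals {q1=1, q3=0, q4=1}.
1 branch closed, 5 open.
Each open branch fixes some atoms; the unmentioned ones are free. Counting distinct full assignments: branch {q2=0, q4=0} (q1, q3) contributes 4 new; branch {q2=0, q3=0} (q1, q4) contributes 2 new; branch {q2=0, q4=0} (q1, q3) contributes 0 new; branch {q2=0, q3=0} (q1, q4) contributes 0 new; branch {q1=1, q3=0, q4=1} (q2) contributes 1 new. Total: 7.

7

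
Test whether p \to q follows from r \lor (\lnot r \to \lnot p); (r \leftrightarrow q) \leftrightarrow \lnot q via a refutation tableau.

Yes

Initial set: {(r \lor (\lnot r \to \lnot p)); ((r \leftrightarrow q) \leftrightarrow \lnot q); \lnot (p \to q)}.
\lnot (p \to q): α-rule — add p, \lnot q.
(r \lor (\lnot r \to \lnot p)): β-rule — branch into r  //  (\lnot r \to \lnot p).
  branch 1 (add r):
    ((r \leftrightarrow q) \leftrightarrow \lnot q): β-rule — branch into (r \leftrightarrow q), \lnot q  //  \lnot (r \leftrightarrow q), \lnot \lnot q.
      branch 1.1 (add (r \leftrightarrow q), \lnot q):
        (r \leftrightarrow q): β-rule — branch into r, q  //  \lnot r, \lnot q.
          branch 1.1.1 (add r, q):
            × closes — contains both q and \lnot q.
          branch 1.1.2 (add \lnot r, \lnot q):
            × closes — contains both r and \lnot r.
      branch 1.2 (add \lnot (r \leftrightarrow q), \lnot \lnot q):
        × closes — contains both q and \lnot q.
  branch 2 (add (\lnot r \to \lnot p)):
    ((r \leftrightarrow q) \leftrightarrow \lnot q): β-rule — branch into (r \leftrightarrow q), \lnot q  //  \lnot (r \leftrightarrow q), \lnot \lnot q.
      branch 2.1 (add (r \leftrightarrow q), \lnot q):
        (\lnot r \to \lnot p): β-rule — branch into \lnot \lnot r  //  \lnot p.
          branch 2.1.1 (add \lnot \lnot r):
            (r \leftrightarrow q): β-rule — branch into r, q  //  \lnot r, \lnot q.
              branch 2.1.1.1 (add r, q):
                × closes — contains both q and \lnot q.
              branch 2.1.1.2 (add \lnot r, \lnot q):
                × closes — contains both r and \lnot r.
          branch 2.1.2 (add \lnot p):
            × closes — contains both p and \lnot p.
      branch 2.2 (add \lnot (r \leftrightarrow q), \lnot \lnot q):
        × closes — contains both q and \lnot q.
All 7 branches close.
Every branch closed, so the premises entail the conclusion.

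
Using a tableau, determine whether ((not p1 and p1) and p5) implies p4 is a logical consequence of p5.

Yes

Initial set: {p5; not (((not p1 and p1) and p5) implies p4)}.
not (((not p1 and p1) and p5) implies p4): α-rule — add ((not p1 and p1) and p5), not p4.
((not p1 and p1) and p5): α-rule — add (not p1 and p1), p5.
(not p1 and p1): α-rule — add not p1, p1.
× closes — contains both p1 and not p1.
All 1 branch closes.
Every branch closed, so the premises entail the conclusion.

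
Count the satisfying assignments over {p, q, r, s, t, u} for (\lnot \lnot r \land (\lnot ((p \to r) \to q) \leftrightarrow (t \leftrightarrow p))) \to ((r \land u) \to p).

60

Initial set: {T ((\lnot \lnot r \land (\lnot ((p \to r) \to q) \leftrightarrow (t \leftrightarrow p))) \to ((r \land u) \to p))}.
T ((\lnot \lnot r \land (\lnot ((p \to r) \to q) \leftrightarrow (t \leftrightarrow p))) \to ((r \land u) \to p)): β-rule — branch into F (\lnot \lnot r \land (\lnot ((p \to r) \to q) \leftrightarrow (t \leftrightarrow p)))  //  T ((r \land u) \to p).
  branch 1 (add F (\lnot \lnot r \land (\lnot ((p \to r) \to q) \leftrightarrow (t \leftrightarrow p)))):
    F (\lnot \lnot r \land (\lnot ((p \to r) \to q) \leftrightarrow (t \leftrightarrow p))): β-rule — branch into F \lnot \lnot r  //  F (\lnot ((p \to r) \to q) \leftrightarrow (t \leftrightarrow p)).
      branch 1.1 (add F \lnot \lnot r):
        F \lnot \lnot r: drop double negation, giving F r.
        ○ open, literals {r=false}.
      branch 1.2 (add F (\lnot ((p \to r) \to q) \leftrightarrow (t \leftrightarrow p))):
        F (\lnot ((p \to r) \to q) \leftrightarrow (t \leftrightarrow p)): β-rule — branch into T \lnot ((p \to r) \to q), F (t \leftrightarrow p)  //  F \lnot ((p \to r) \to q), T (t \leftrightarrow p).
          branch 1.2.1 (add T \lnot ((p \to r) \to q), F (t \leftrightarrow p)):
            T \lnot ((p \to r) \to q): α-rule — add T (p \to r), F q.
            F (t \leftrightarrow p): β-rule — branch into T t, F p  //  F t, T p.
              branch 1.2.1.1 (add T t, F p):
                T (p \to r): β-rule — branch into F p  //  T r.
                  branch 1.2.1.1.1 (add F p):
                    ○ open, literals {p=false, q=false, t=true}.
                  branch 1.2.1.1.2 (add T r):
                    ○ open, literals {p=false, q=false, r=true, t=true}.
              branch 1.2.1.2 (add F t, T p):
                T (p \to r): β-rule — branch into F p  //  T r.
                  branch 1.2.1.2.1 (add F p):
                    × closes — contains both p and \lnot p.
                  branch 1.2.1.2.2 (add T r):
                    ○ open, literals {p=true, q=false, r=true, t=false}.
          branch 1.2.2 (add F \lnot ((p \to r) \to q), T (t \leftrightarrow p)):
            F \lnot ((p \to r) \to q): β-rule — branch into F (p \to r)  //  T q.
              branch 1.2.2.1 (add F (p \to r)):
                F (p \to r): α-rule — add T p, F r.
                T (t \leftrightarrow p): β-rule — branch into T t, T p  //  F t, F p.
                  branch 1.2.2.1.1 (add T t, T p):
                    ○ open, literals {p=true, r=false, t=true}.
                  branch 1.2.2.1.2 (add F t, F p):
                    × closes — contains both p and \lnot p.
              branch 1.2.2.2 (add T q):
                T (t \leftrightarrow p): β-rule — branch into T t, T p  //  F t, F p.
                  branch 1.2.2.2.1 (add T t, T p):
                    ○ open, literals {p=true, q=true, t=true}.
                  branch 1.2.2.2.2 (add F t, F p):
                    ○ open, literals {p=false, q=true, t=false}.
  branch 2 (add T ((r \land u) \to p)):
    T ((r \land u) \to p): β-rule — branch into F (r \land u)  //  T p.
      branch 2.1 (add F (r \land u)):
        F (r \land u): β-rule — branch into F r  //  F u.
          branch 2.1.1 (add F r):
            ○ open, literals {r=false}.
          branch 2.1.2 (add F u):
            ○ open, literals {u=false}.
      branch 2.2 (add T p):
        ○ open, literals {p=true}.
2 branches closed, 10 open.
Each open branch fixes some atoms; the unmentioned ones are free. Counting distinct full assignments: branch {r=false} (p, q, s, t, u) contributes 32 new; branch {p=false, q=false, t=true} (r, s, u) contributes 4 new; branch {p=false, q=false, r=true, t=true} (s, u) contributes 0 new; branch {p=true, q=false, r=true, t=false} (s, u) contributes 4 new; branch {p=true, r=false, t=true} (q, s, u) contributes 0 new; branch {p=true, q=true, t=true} (r, s, u) contributes 4 new; branch {p=false, q=true, t=false} (r, s, u) contributes 4 new; branch {r=false} (p, q, s, t, u) contributes 0 new; branch {u=false} (p, q, r, s, t) contributes 8 new; branch {p=true} (q, r, s, t, u) contributes 4 new. Total: 60.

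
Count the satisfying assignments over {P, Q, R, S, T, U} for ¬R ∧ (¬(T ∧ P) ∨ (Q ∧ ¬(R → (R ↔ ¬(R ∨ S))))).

24

Initial set: {(¬R ∧ (¬(T ∧ P) ∨ (Q ∧ ¬(R → (R ↔ ¬(R ∨ S))))))}.
(¬R ∧ (¬(T ∧ P) ∨ (Q ∧ ¬(R → (R ↔ ¬(R ∨ S)))))): α-rule — add ¬R, (¬(T ∧ P) ∨ (Q ∧ ¬(R → (R ↔ ¬(R ∨ S))))).
(¬(T ∧ P) ∨ (Q ∧ ¬(R → (R ↔ ¬(R ∨ S))))): β-rule — branch into ¬(T ∧ P)  //  (Q ∧ ¬(R → (R ↔ ¬(R ∨ S)))).
  branch 1 (add ¬(T ∧ P)):
    ¬(T ∧ P): β-rule — branch into ¬T  //  ¬P.
      branch 1.1 (add ¬T):
        ○ open, literals {R=F, T=F}.
      branch 1.2 (add ¬P):
        ○ open, literals {P=F, R=F}.
  branch 2 (add (Q ∧ ¬(R → (R ↔ ¬(R ∨ S))))):
    (Q ∧ ¬(R → (R ↔ ¬(R ∨ S)))): α-rule — add Q, ¬(R → (R ↔ ¬(R ∨ S))).
    ¬(R → (R ↔ ¬(R ∨ S))): α-rule — add R, ¬(R ↔ ¬(R ∨ S)).
    × closes — contains both R and ¬R.
1 branch closed, 2 open.
Each open branch fixes some atoms; the unmentioned ones are free. Counting distinct full assignments: branch {R=F, T=F} (P, Q, S, U) contributes 16 new; branch {P=F, R=F} (Q, S, T, U) contributes 8 new. Total: 24.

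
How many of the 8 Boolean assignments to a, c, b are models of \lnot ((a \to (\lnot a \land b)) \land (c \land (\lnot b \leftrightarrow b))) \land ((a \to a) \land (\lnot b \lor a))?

6

Initial set: {(\lnot ((a \to (\lnot a \land b)) \land (c \land (\lnot b \leftrightarrow b))) \land ((a \to a) \land (\lnot b \lor a)))}.
(\lnot ((a \to (\lnot a \land b)) \land (c \land (\lnot b \leftrightarrow b))) \land ((a \to a) \land (\lnot b \lor a))): α-rule — add \lnot ((a \to (\lnot a \land b)) \land (c \land (\lnot b \leftrightarrow b))), ((a \to a) \land (\lnot b \lor a)).
((a \to a) \land (\lnot b \lor a)): α-rule — add (a \to a), (\lnot b \lor a).
\lnot ((a \to (\lnot a \land b)) \land (c \land (\lnot b \leftrightarrow b))): β-rule — branch into \lnot (a \to (\lnot a \land b))  //  \lnot (c \land (\lnot b \leftrightarrow b)).
  branch 1 (add \lnot (a \to (\lnot a \land b))):
    \lnot (a \to (\lnot a \land b)): α-rule — add a, \lnot (\lnot a \land b).
    (a \to a): β-rule — branch into \lnot a  //  a.
      branch 1.1 (add \lnot a):
        × closes — contains both a and \lnot a.
      branch 1.2 (add a):
        (\lnot b \lor a): β-rule — branch into \lnot b  //  a.
          branch 1.2.1 (add \lnot b):
            \lnot (\lnot a \land b): β-rule — branch into \lnot \lnot a  //  \lnot b.
              branch 1.2.1.1 (add \lnot \lnot a):
                ○ open, literals {a=true, b=false}.
              branch 1.2.1.2 (add \lnot b):
                ○ open, literals {a=true, b=false}.
          branch 1.2.2 (add a):
            \lnot (\lnot a \land b): β-rule — branch into \lnot \lnot a  //  \lnot b.
              branch 1.2.2.1 (add \lnot \lnot a):
                ○ open, literals {a=true}.
              branch 1.2.2.2 (add \lnot b):
                ○ open, literals {a=true, b=false}.
  branch 2 (add \lnot (c \land (\lnot b \leftrightarrow b))):
    (a \to a): β-rule — branch into \lnot a  //  a.
      branch 2.1 (add \lnot a):
        (\lnot b \lor a): β-rule — branch into \lnot b  //  a.
          branch 2.1.1 (add \lnot b):
            \lnot (c \land (\lnot b \leftrightarrow b)): β-rule — branch into \lnot c  //  \lnot (\lnot b \leftrightarrow b).
              branch 2.1.1.1 (add \lnot c):
                ○ open, literals {a=false, b=false, c=false}.
              branch 2.1.1.2 (add \lnot (\lnot b \leftrightarrow b)):
                \lnot (\lnot b \leftrightarrow b): β-rule — branch into \lnot b, \lnot b  //  \lnot \lnot b, b.
                  branch 2.1.1.2.1 (add \lnot b, \lnot b):
                    ○ open, literals {a=false, b=false}.
                  branch 2.1.1.2.2 (add \lnot \lnot b, b):
                    × closes — contains both b and \lnot b.
          branch 2.1.2 (add a):
            × closes — contains both a and \lnot a.
      branch 2.2 (add a):
        (\lnot b \lor a): β-rule — branch into \lnot b  //  a.
          branch 2.2.1 (add \lnot b):
            \lnot (c \land (\lnot b \leftrightarrow b)): β-rule — branch into \lnot c  //  \lnot (\lnot b \leftrightarrow b).
              branch 2.2.1.1 (add \lnot c):
                ○ open, literals {a=true, b=false, c=false}.
              branch 2.2.1.2 (add \lnot (\lnot b \leftrightarrow b)):
                \lnot (\lnot b \leftrightarrow b): β-rule — branch into \lnot b, \lnot b  //  \lnot \lnot b, b.
                  branch 2.2.1.2.1 (add \lnot b, \lnot b):
                    ○ open, literals {a=true, b=false}.
                  branch 2.2.1.2.2 (add \lnot \lnot b, b):
                    × closes — contains both b and \lnot b.
          branch 2.2.2 (add a):
            \lnot (c \land (\lnot b \leftrightarrow b)): β-rule — branch into \lnot c  //  \lnot (\lnot b \leftrightarrow b).
              branch 2.2.2.1 (add \lnot c):
                ○ open, literals {a=true, c=false}.
              branch 2.2.2.2 (add \lnot (\lnot b \leftrightarrow b)):
                \lnot (\lnot b \leftrightarrow b): β-rule — branch into \lnot b, \lnot b  //  \lnot \lnot b, b.
                  branch 2.2.2.2.1 (add \lnot b, \lnot b):
                    ○ open, literals {a=true, b=false}.
                  branch 2.2.2.2.2 (add \lnot \lnot b, b):
                    ○ open, literals {a=true, b=true}.
4 branches closed, 11 open.
Each open branch fixes some atoms; the unmentioned ones are free. Counting distinct full assignments: branch {a=true, b=false} (c) contributes 2 new; branch {a=true, b=false} (c) contributes 0 new; branch {a=true} (c, b) contributes 2 new; branch {a=true, b=false} (c) contributes 0 new; branch {a=false, b=false, c=false} (none free) contributes 1 new; branch {a=false, b=false} (c) contributes 1 new; branch {a=true, b=false, c=false} (none free) contributes 0 new; branch {a=true, b=false} (c) contributes 0 new; branch {a=true, c=false} (b) contributes 0 new; branch {a=true, b=false} (c) contributes 0 new; branch {a=true, b=true} (c) contributes 0 new. Total: 6.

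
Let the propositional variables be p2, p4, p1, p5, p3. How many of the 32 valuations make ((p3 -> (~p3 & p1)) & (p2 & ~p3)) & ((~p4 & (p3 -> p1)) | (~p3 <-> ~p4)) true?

4

Initial set: {(((p3 -> (~p3 & p1)) & (p2 & ~p3)) & ((~p4 & (p3 -> p1)) | (~p3 <-> ~p4)))}.
(((p3 -> (~p3 & p1)) & (p2 & ~p3)) & ((~p4 & (p3 -> p1)) | (~p3 <-> ~p4))): α-rule — add ((p3 -> (~p3 & p1)) & (p2 & ~p3)), ((~p4 & (p3 -> p1)) | (~p3 <-> ~p4)).
((p3 -> (~p3 & p1)) & (p2 & ~p3)): α-rule — add (p3 -> (~p3 & p1)), (p2 & ~p3).
(p2 & ~p3): α-rule — add p2, ~p3.
((~p4 & (p3 -> p1)) | (~p3 <-> ~p4)): β-rule — branch into (~p4 & (p3 -> p1))  //  (~p3 <-> ~p4).
  branch 1 (add (~p4 & (p3 -> p1))):
    (~p4 & (p3 -> p1)): α-rule — add ~p4, (p3 -> p1).
    (p3 -> (~p3 & p1)): β-rule — branch into ~p3  //  (~p3 & p1).
      branch 1.1 (add ~p3):
        (p3 -> p1): β-rule — branch into ~p3  //  p1.
          branch 1.1.1 (add ~p3):
            ○ open, literals {p2=true, p3=false, p4=false}.
          branch 1.1.2 (add p1):
            ○ open, literals {p1=true, p2=true, p3=false, p4=false}.
      branch 1.2 (add (~p3 & p1)):
        (~p3 & p1): α-rule — add ~p3, p1.
        (p3 -> p1): β-rule — branch into ~p3  //  p1.
          branch 1.2.1 (add ~p3):
            ○ open, literals {p1=true, p2=true, p3=false, p4=false}.
          branch 1.2.2 (add p1):
            ○ open, literals {p1=true, p2=true, p3=false, p4=false}.
  branch 2 (add (~p3 <-> ~p4)):
    (p3 -> (~p3 & p1)): β-rule — branch into ~p3  //  (~p3 & p1).
      branch 2.1 (add ~p3):
        (~p3 <-> ~p4): β-rule — branch into ~p3, ~p4  //  ~~p3, ~~p4.
          branch 2.1.1 (add ~p3, ~p4):
            ○ open, literals {p2=true, p3=false, p4=false}.
          branch 2.1.2 (add ~~p3, ~~p4):
            × closes — contains both p3 and ~p3.
      branch 2.2 (add (~p3 & p1)):
        (~p3 & p1): α-rule — add ~p3, p1.
        (~p3 <-> ~p4): β-rule — branch into ~p3, ~p4  //  ~~p3, ~~p4.
          branch 2.2.1 (add ~p3, ~p4):
            ○ open, literals {p1=true, p2=true, p3=false, p4=false}.
          branch 2.2.2 (add ~~p3, ~~p4):
            × closes — contains both p3 and ~p3.
2 branches closed, 6 open.
Each open branch fixes some atoms; the unmentioned ones are free. Counting distinct full assignments: branch {p2=true, p3=false, p4=false} (p1, p5) contributes 4 new; branch {p1=true, p2=true, p3=false, p4=false} (p5) contributes 0 new; branch {p1=true, p2=true, p3=false, p4=false} (p5) contributes 0 new; branch {p1=true, p2=true, p3=false, p4=false} (p5) contributes 0 new; branch {p2=true, p3=false, p4=false} (p1, p5) contributes 0 new; branch {p1=true, p2=true, p3=false, p4=false} (p5) contributes 0 new. Total: 4.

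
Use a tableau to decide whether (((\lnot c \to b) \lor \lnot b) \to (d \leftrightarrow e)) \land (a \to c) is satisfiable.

Satisfiable

Initial set: {((((\lnot c \to b) \lor \lnot b) \to (d \leftrightarrow e)) \land (a \to c))}.
((((\lnot c \to b) \lor \lnot b) \to (d \leftrightarrow e)) \land (a \to c)): α-rule — add (((\lnot c \to b) \lor \lnot b) \to (d \leftrightarrow e)), (a \to c).
(((\lnot c \to b) \lor \lnot b) \to (d \leftrightarrow e)): β-rule — branch into \lnot ((\lnot c \to b) \lor \lnot b)  //  (d \leftrightarrow e).
  branch 1 (add \lnot ((\lnot c \to b) \lor \lnot b)):
    \lnot ((\lnot c \to b) \lor \lnot b): α-rule — add \lnot (\lnot c \to b), \lnot \lnot b.
    \lnot (\lnot c \to b): α-rule — add \lnot c, \lnot b.
    × closes — contains both b and \lnot b.
  branch 2 (add (d \leftrightarrow e)):
    (a \to c): β-rule — branch into \lnot a  //  c.
      branch 2.1 (add \lnot a):
        (d \leftrightarrow e): β-rule — branch into d, e  //  \lnot d, \lnot e.
          branch 2.1.1 (add d, e):
            ○ open, literals {a=0, d=1, e=1}.
          branch 2.1.2 (add \lnot d, \lnot e):
            ○ open, literals {a=0, d=0, e=0}.
      branch 2.2 (add c):
        (d \leftrightarrow e): β-rule — branch into d, e  //  \lnot d, \lnot e.
          branch 2.2.1 (add d, e):
            ○ open, literals {c=1, d=1, e=1}.
          branch 2.2.2 (add \lnot d, \lnot e):
            ○ open, literals {c=1, d=0, e=0}.
1 branch closed, 4 open.
An open branch gives a satisfying assignment: a=0, d=1, e=1.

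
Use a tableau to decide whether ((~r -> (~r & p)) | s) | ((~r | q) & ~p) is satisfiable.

Satisfiable

Initial set: {(((~r -> (~r & p)) | s) | ((~r | q) & ~p))}.
(((~r -> (~r & p)) | s) | ((~r | q) & ~p)): β-rule — branch into ((~r -> (~r & p)) | s)  //  ((~r | q) & ~p).
  branch 1 (add ((~r -> (~r & p)) | s)):
    ((~r -> (~r & p)) | s): β-rule — branch into (~r -> (~r & p))  //  s.
      branch 1.1 (add (~r -> (~r & p))):
        (~r -> (~r & p)): β-rule — branch into ~~r  //  (~r & p).
          branch 1.1.1 (add ~~r):
            ○ open, literals {r=1}.
          branch 1.1.2 (add (~r & p)):
            (~r & p): α-rule — add ~r, p.
            ○ open, literals {p=1, r=0}.
      branch 1.2 (add s):
        ○ open, literals {s=1}.
  branch 2 (add ((~r | q) & ~p)):
    ((~r | q) & ~p): α-rule — add (~r | q), ~p.
    (~r | q): β-rule — branch into ~r  //  q.
      branch 2.1 (add ~r):
        ○ open, literals {p=0, r=0}.
      branch 2.2 (add q):
        ○ open, literals {p=0, q=1}.
0 branches closed, 5 open.
An open branch gives a satisfying assignment: r=1.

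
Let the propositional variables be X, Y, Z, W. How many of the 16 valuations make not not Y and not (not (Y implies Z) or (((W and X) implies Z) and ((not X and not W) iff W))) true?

3

Initial set: {(not not Y and not (not (Y implies Z) or (((W and X) implies Z) and ((not X and not W) iff W))))}.
(not not Y and not (not (Y implies Z) or (((W and X) implies Z) and ((not X and not W) iff W)))): α-rule — add not not Y, not (not (Y implies Z) or (((W and X) implies Z) and ((not X and not W) iff W))).
not not Y: drop double negation, giving Y.
not (not (Y implies Z) or (((W and X) implies Z) and ((not X and not W) iff W))): α-rule — add not not (Y implies Z), not (((W and X) implies Z) and ((not X and not W) iff W)).
not not (Y implies Z): β-rule — branch into not Y  //  Z.
  branch 1 (add not Y):
    × closes — contains both Y and not Y.
  branch 2 (add Z):
    not (((W and X) implies Z) and ((not X and not W) iff W)): β-rule — branch into not ((W and X) implies Z)  //  not ((not X and not W) iff W).
      branch 2.1 (add not ((W and X) implies Z)):
        not ((W and X) implies Z): α-rule — add (W and X), not Z.
        × closes — contains both Z and not Z.
      branch 2.2 (add not ((not X and not W) iff W)):
        not ((not X and not W) iff W): β-rule — branch into (not X and not W), not W  //  not (not X and not W), W.
          branch 2.2.1 (add (not X and not W), not W):
            (not X and not W): α-rule — add not X, not W.
            ○ open, literals {W=0, X=0, Y=1, Z=1}.
          branch 2.2.2 (add not (not X and not W), W):
            not (not X and not W): β-rule — branch into not not X  //  not not W.
              branch 2.2.2.1 (add not not X):
                ○ open, literals {W=1, X=1, Y=1, Z=1}.
              branch 2.2.2.2 (add not not W):
                ○ open, literals {W=1, Y=1, Z=1}.
2 branches closed, 3 open.
Each open branch fixes some atoms; the unmentioned ones are free. Counting distinct full assignments: branch {W=0, X=0, Y=1, Z=1} (none free) contributes 1 new; branch {W=1, X=1, Y=1, Z=1} (none free) contributes 1 new; branch {W=1, Y=1, Z=1} (X) contributes 1 new. Total: 3.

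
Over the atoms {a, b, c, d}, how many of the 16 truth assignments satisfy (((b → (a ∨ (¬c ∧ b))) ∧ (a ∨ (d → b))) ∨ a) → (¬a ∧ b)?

6

Initial set: {((((b → (a ∨ (¬c ∧ b))) ∧ (a ∨ (d → b))) ∨ a) → (¬a ∧ b))}.
((((b → (a ∨ (¬c ∧ b))) ∧ (a ∨ (d → b))) ∨ a) → (¬a ∧ b)): β-rule — branch into ¬(((b → (a ∨ (¬c ∧ b))) ∧ (a ∨ (d → b))) ∨ a)  //  (¬a ∧ b).
  branch 1 (add ¬(((b → (a ∨ (¬c ∧ b))) ∧ (a ∨ (d → b))) ∨ a)):
    ¬(((b → (a ∨ (¬c ∧ b))) ∧ (a ∨ (d → b))) ∨ a): α-rule — add ¬((b → (a ∨ (¬c ∧ b))) ∧ (a ∨ (d → b))), ¬a.
    ¬((b → (a ∨ (¬c ∧ b))) ∧ (a ∨ (d → b))): β-rule — branch into ¬(b → (a ∨ (¬c ∧ b)))  //  ¬(a ∨ (d → b)).
      branch 1.1 (add ¬(b → (a ∨ (¬c ∧ b)))):
        ¬(b → (a ∨ (¬c ∧ b))): α-rule — add b, ¬(a ∨ (¬c ∧ b)).
        ¬(a ∨ (¬c ∧ b)): α-rule — add ¬a, ¬(¬c ∧ b).
        ¬(¬c ∧ b): β-rule — branch into ¬¬c  //  ¬b.
          branch 1.1.1 (add ¬¬c):
            ○ open, literals {a=0, b=1, c=1}.
          branch 1.1.2 (add ¬b):
            × closes — contains both b and ¬b.
      branch 1.2 (add ¬(a ∨ (d → b))):
        ¬(a ∨ (d → b)): α-rule — add ¬a, ¬(d → b).
        ¬(d → b): α-rule — add d, ¬b.
        ○ open, literals {a=0, b=0, d=1}.
  branch 2 (add (¬a ∧ b)):
    (¬a ∧ b): α-rule — add ¬a, b.
    ○ open, literals {a=0, b=1}.
1 branch closed, 3 open.
Each open branch fixes some atoms; the unmentioned ones are free. Counting distinct full assignments: branch {a=0, b=1, c=1} (d) contributes 2 new; branch {a=0, b=0, d=1} (c) contributes 2 new; branch {a=0, b=1} (c, d) contributes 2 new. Total: 6.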